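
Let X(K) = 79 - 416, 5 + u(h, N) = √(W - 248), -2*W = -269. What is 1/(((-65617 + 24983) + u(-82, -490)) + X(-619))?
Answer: -81952/3358065379 - I*√454/3358065379 ≈ -2.4405e-5 - 6.3451e-9*I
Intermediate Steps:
W = 269/2 (W = -½*(-269) = 269/2 ≈ 134.50)
u(h, N) = -5 + I*√454/2 (u(h, N) = -5 + √(269/2 - 248) = -5 + √(-227/2) = -5 + I*√454/2)
X(K) = -337
1/(((-65617 + 24983) + u(-82, -490)) + X(-619)) = 1/(((-65617 + 24983) + (-5 + I*√454/2)) - 337) = 1/((-40634 + (-5 + I*√454/2)) - 337) = 1/((-40639 + I*√454/2) - 337) = 1/(-40976 + I*√454/2)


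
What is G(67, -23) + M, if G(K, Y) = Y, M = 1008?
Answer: 985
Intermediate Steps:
G(67, -23) + M = -23 + 1008 = 985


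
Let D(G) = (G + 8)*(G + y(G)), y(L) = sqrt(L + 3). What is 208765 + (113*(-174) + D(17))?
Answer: 189528 + 50*sqrt(5) ≈ 1.8964e+5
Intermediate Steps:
y(L) = sqrt(3 + L)
D(G) = (8 + G)*(G + sqrt(3 + G)) (D(G) = (G + 8)*(G + sqrt(3 + G)) = (8 + G)*(G + sqrt(3 + G)))
208765 + (113*(-174) + D(17)) = 208765 + (113*(-174) + (17**2 + 8*17 + 8*sqrt(3 + 17) + 17*sqrt(3 + 17))) = 208765 + (-19662 + (289 + 136 + 8*sqrt(20) + 17*sqrt(20))) = 208765 + (-19662 + (289 + 136 + 8*(2*sqrt(5)) + 17*(2*sqrt(5)))) = 208765 + (-19662 + (289 + 136 + 16*sqrt(5) + 34*sqrt(5))) = 208765 + (-19662 + (425 + 50*sqrt(5))) = 208765 + (-19237 + 50*sqrt(5)) = 189528 + 50*sqrt(5)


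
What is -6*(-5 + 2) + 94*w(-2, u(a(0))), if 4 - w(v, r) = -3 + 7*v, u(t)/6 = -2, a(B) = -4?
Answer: 1992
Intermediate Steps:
u(t) = -12 (u(t) = 6*(-2) = -12)
w(v, r) = 7 - 7*v (w(v, r) = 4 - (-3 + 7*v) = 4 + (3 - 7*v) = 7 - 7*v)
-6*(-5 + 2) + 94*w(-2, u(a(0))) = -6*(-5 + 2) + 94*(7 - 7*(-2)) = -6*(-3) + 94*(7 + 14) = 18 + 94*21 = 18 + 1974 = 1992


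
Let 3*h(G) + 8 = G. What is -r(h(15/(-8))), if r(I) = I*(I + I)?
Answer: -6241/288 ≈ -21.670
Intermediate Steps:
h(G) = -8/3 + G/3
r(I) = 2*I² (r(I) = I*(2*I) = 2*I²)
-r(h(15/(-8))) = -2*(-8/3 + (15/(-8))/3)² = -2*(-8/3 + (15*(-⅛))/3)² = -2*(-8/3 + (⅓)*(-15/8))² = -2*(-8/3 - 5/8)² = -2*(-79/24)² = -2*6241/576 = -1*6241/288 = -6241/288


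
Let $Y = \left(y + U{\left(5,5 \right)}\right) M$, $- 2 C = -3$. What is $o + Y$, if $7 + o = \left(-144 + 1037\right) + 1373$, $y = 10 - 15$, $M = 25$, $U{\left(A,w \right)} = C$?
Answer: $\frac{4343}{2} \approx 2171.5$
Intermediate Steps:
$C = \frac{3}{2}$ ($C = \left(- \frac{1}{2}\right) \left(-3\right) = \frac{3}{2} \approx 1.5$)
$U{\left(A,w \right)} = \frac{3}{2}$
$y = -5$
$Y = - \frac{175}{2}$ ($Y = \left(-5 + \frac{3}{2}\right) 25 = \left(- \frac{7}{2}\right) 25 = - \frac{175}{2} \approx -87.5$)
$o = 2259$ ($o = -7 + \left(\left(-144 + 1037\right) + 1373\right) = -7 + \left(893 + 1373\right) = -7 + 2266 = 2259$)
$o + Y = 2259 - \frac{175}{2} = \frac{4343}{2}$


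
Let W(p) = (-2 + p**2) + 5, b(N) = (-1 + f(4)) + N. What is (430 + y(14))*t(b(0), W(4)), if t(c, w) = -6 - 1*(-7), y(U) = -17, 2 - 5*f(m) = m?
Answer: 413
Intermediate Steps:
f(m) = 2/5 - m/5
b(N) = -7/5 + N (b(N) = (-1 + (2/5 - 1/5*4)) + N = (-1 + (2/5 - 4/5)) + N = (-1 - 2/5) + N = -7/5 + N)
W(p) = 3 + p**2
t(c, w) = 1 (t(c, w) = -6 + 7 = 1)
(430 + y(14))*t(b(0), W(4)) = (430 - 17)*1 = 413*1 = 413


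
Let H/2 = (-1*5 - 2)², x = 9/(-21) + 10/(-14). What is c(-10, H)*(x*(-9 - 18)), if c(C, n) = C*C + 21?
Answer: 26136/7 ≈ 3733.7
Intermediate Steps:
x = -8/7 (x = 9*(-1/21) + 10*(-1/14) = -3/7 - 5/7 = -8/7 ≈ -1.1429)
H = 98 (H = 2*(-1*5 - 2)² = 2*(-5 - 2)² = 2*(-7)² = 2*49 = 98)
c(C, n) = 21 + C² (c(C, n) = C² + 21 = 21 + C²)
c(-10, H)*(x*(-9 - 18)) = (21 + (-10)²)*(-8*(-9 - 18)/7) = (21 + 100)*(-8/7*(-27)) = 121*(216/7) = 26136/7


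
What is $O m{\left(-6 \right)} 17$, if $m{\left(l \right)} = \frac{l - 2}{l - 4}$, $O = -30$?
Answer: $-408$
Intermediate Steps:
$m{\left(l \right)} = \frac{-2 + l}{-4 + l}$
$O m{\left(-6 \right)} 17 = - 30 \frac{-2 - 6}{-4 - 6} \cdot 17 = - 30 \frac{1}{-10} \left(-8\right) 17 = - 30 \left(\left(- \frac{1}{10}\right) \left(-8\right)\right) 17 = \left(-30\right) \frac{4}{5} \cdot 17 = \left(-24\right) 17 = -408$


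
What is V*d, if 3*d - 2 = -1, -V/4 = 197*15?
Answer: -3940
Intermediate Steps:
V = -11820 (V = -788*15 = -4*2955 = -11820)
d = ⅓ (d = ⅔ + (⅓)*(-1) = ⅔ - ⅓ = ⅓ ≈ 0.33333)
V*d = -11820*⅓ = -3940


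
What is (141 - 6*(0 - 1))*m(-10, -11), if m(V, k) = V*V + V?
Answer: 13230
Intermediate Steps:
m(V, k) = V + V² (m(V, k) = V² + V = V + V²)
(141 - 6*(0 - 1))*m(-10, -11) = (141 - 6*(0 - 1))*(-10*(1 - 10)) = (141 - 6*(-1))*(-10*(-9)) = (141 + 6)*90 = 147*90 = 13230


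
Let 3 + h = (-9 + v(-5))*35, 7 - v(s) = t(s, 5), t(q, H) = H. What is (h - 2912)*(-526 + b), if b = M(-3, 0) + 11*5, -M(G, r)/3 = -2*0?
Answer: 1488360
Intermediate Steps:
M(G, r) = 0 (M(G, r) = -(-6)*0 = -3*0 = 0)
v(s) = 2 (v(s) = 7 - 1*5 = 7 - 5 = 2)
b = 55 (b = 0 + 11*5 = 0 + 55 = 55)
h = -248 (h = -3 + (-9 + 2)*35 = -3 - 7*35 = -3 - 245 = -248)
(h - 2912)*(-526 + b) = (-248 - 2912)*(-526 + 55) = -3160*(-471) = 1488360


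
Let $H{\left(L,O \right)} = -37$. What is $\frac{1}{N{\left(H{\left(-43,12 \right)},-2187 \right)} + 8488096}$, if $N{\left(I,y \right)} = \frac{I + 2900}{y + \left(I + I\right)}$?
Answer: $\frac{323}{2741654599} \approx 1.1781 \cdot 10^{-7}$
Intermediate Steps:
$N{\left(I,y \right)} = \frac{2900 + I}{y + 2 I}$
$\frac{1}{N{\left(H{\left(-43,12 \right)},-2187 \right)} + 8488096} = \frac{1}{\frac{2900 - 37}{-2187 + 2 \left(-37\right)} + 8488096} = \frac{1}{\frac{1}{-2187 - 74} \cdot 2863 + 8488096} = \frac{1}{\frac{1}{-2261} \cdot 2863 + 8488096} = \frac{1}{\left(- \frac{1}{2261}\right) 2863 + 8488096} = \frac{1}{- \frac{409}{323} + 8488096} = \frac{1}{\frac{2741654599}{323}} = \frac{323}{2741654599}$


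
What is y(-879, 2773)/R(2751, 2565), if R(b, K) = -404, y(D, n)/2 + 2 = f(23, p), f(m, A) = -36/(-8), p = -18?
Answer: -5/404 ≈ -0.012376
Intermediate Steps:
f(m, A) = 9/2 (f(m, A) = -36*(-⅛) = 9/2)
y(D, n) = 5 (y(D, n) = -4 + 2*(9/2) = -4 + 9 = 5)
y(-879, 2773)/R(2751, 2565) = 5/(-404) = 5*(-1/404) = -5/404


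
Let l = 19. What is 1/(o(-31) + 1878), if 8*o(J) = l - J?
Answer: 4/7537 ≈ 0.00053072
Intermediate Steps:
o(J) = 19/8 - J/8 (o(J) = (19 - J)/8 = 19/8 - J/8)
1/(o(-31) + 1878) = 1/((19/8 - ⅛*(-31)) + 1878) = 1/((19/8 + 31/8) + 1878) = 1/(25/4 + 1878) = 1/(7537/4) = 4/7537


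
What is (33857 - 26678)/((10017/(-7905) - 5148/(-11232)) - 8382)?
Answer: -453999960/530128831 ≈ -0.85640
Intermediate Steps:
(33857 - 26678)/((10017/(-7905) - 5148/(-11232)) - 8382) = 7179/((10017*(-1/7905) - 5148*(-1/11232)) - 8382) = 7179/((-3339/2635 + 11/24) - 8382) = 7179/(-51151/63240 - 8382) = 7179/(-530128831/63240) = 7179*(-63240/530128831) = -453999960/530128831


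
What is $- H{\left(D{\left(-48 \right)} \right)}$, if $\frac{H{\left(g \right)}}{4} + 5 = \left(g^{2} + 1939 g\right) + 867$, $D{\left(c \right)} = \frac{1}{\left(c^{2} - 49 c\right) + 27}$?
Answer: $- \frac{75652647424}{21930489} \approx -3449.7$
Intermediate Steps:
$D{\left(c \right)} = \frac{1}{27 + c^{2} - 49 c}$
$H{\left(g \right)} = 3448 + 4 g^{2} + 7756 g$ ($H{\left(g \right)} = -20 + 4 \left(\left(g^{2} + 1939 g\right) + 867\right) = -20 + 4 \left(867 + g^{2} + 1939 g\right) = -20 + \left(3468 + 4 g^{2} + 7756 g\right) = 3448 + 4 g^{2} + 7756 g$)
$- H{\left(D{\left(-48 \right)} \right)} = - (3448 + 4 \left(\frac{1}{27 + \left(-48\right)^{2} - -2352}\right)^{2} + \frac{7756}{27 + \left(-48\right)^{2} - -2352}) = - (3448 + 4 \left(\frac{1}{27 + 2304 + 2352}\right)^{2} + \frac{7756}{27 + 2304 + 2352}) = - (3448 + 4 \left(\frac{1}{4683}\right)^{2} + \frac{7756}{4683}) = - (3448 + \frac{4}{21930489} + 7756 \cdot \frac{1}{4683}) = - (3448 + 4 \cdot \frac{1}{21930489} + \frac{1108}{669}) = - (3448 + \frac{4}{21930489} + \frac{1108}{669}) = \left(-1\right) \frac{75652647424}{21930489} = - \frac{75652647424}{21930489}$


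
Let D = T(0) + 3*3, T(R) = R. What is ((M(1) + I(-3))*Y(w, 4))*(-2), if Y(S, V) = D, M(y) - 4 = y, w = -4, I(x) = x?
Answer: -36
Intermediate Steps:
M(y) = 4 + y
D = 9 (D = 0 + 3*3 = 0 + 9 = 9)
Y(S, V) = 9
((M(1) + I(-3))*Y(w, 4))*(-2) = (((4 + 1) - 3)*9)*(-2) = ((5 - 3)*9)*(-2) = (2*9)*(-2) = 18*(-2) = -36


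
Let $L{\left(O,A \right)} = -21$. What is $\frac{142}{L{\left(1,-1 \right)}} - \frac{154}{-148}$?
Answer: $- \frac{8891}{1554} \approx -5.7214$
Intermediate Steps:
$\frac{142}{L{\left(1,-1 \right)}} - \frac{154}{-148} = \frac{142}{-21} - \frac{154}{-148} = 142 \left(- \frac{1}{21}\right) - - \frac{77}{74} = - \frac{142}{21} + \frac{77}{74} = - \frac{8891}{1554}$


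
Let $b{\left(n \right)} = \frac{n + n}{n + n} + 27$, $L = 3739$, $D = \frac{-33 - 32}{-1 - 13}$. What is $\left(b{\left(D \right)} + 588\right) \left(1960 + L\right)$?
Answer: $3510584$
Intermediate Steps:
$D = \frac{65}{14}$ ($D = - \frac{65}{-14} = \left(-65\right) \left(- \frac{1}{14}\right) = \frac{65}{14} \approx 4.6429$)
$b{\left(n \right)} = 28$ ($b{\left(n \right)} = \frac{2 n}{2 n} + 27 = 2 n \frac{1}{2 n} + 27 = 1 + 27 = 28$)
$\left(b{\left(D \right)} + 588\right) \left(1960 + L\right) = \left(28 + 588\right) \left(1960 + 3739\right) = 616 \cdot 5699 = 3510584$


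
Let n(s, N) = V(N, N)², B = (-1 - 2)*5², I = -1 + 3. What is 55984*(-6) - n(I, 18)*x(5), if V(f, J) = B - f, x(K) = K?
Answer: -379149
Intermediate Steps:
I = 2
B = -75 (B = -3*25 = -75)
V(f, J) = -75 - f
n(s, N) = (-75 - N)²
55984*(-6) - n(I, 18)*x(5) = 55984*(-6) - (75 + 18)²*5 = -335904 - 93²*5 = -335904 - 8649*5 = -335904 - 1*43245 = -335904 - 43245 = -379149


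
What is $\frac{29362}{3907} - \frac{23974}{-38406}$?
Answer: $\frac{610671695}{75026121} \approx 8.1395$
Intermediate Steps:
$\frac{29362}{3907} - \frac{23974}{-38406} = 29362 \cdot \frac{1}{3907} - - \frac{11987}{19203} = \frac{29362}{3907} + \frac{11987}{19203} = \frac{610671695}{75026121}$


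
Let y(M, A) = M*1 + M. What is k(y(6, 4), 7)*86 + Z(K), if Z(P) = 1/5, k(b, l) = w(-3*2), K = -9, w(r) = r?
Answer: -2579/5 ≈ -515.80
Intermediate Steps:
y(M, A) = 2*M (y(M, A) = M + M = 2*M)
k(b, l) = -6 (k(b, l) = -3*2 = -6)
Z(P) = ⅕
k(y(6, 4), 7)*86 + Z(K) = -6*86 + ⅕ = -516 + ⅕ = -2579/5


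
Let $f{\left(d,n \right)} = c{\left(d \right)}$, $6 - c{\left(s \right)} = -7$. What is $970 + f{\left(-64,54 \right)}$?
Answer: $983$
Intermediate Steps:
$c{\left(s \right)} = 13$ ($c{\left(s \right)} = 6 - -7 = 6 + 7 = 13$)
$f{\left(d,n \right)} = 13$
$970 + f{\left(-64,54 \right)} = 970 + 13 = 983$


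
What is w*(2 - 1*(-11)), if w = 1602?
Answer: 20826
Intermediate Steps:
w*(2 - 1*(-11)) = 1602*(2 - 1*(-11)) = 1602*(2 + 11) = 1602*13 = 20826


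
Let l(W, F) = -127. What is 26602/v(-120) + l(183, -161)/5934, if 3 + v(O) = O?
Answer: -17541321/81098 ≈ -216.30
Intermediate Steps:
v(O) = -3 + O
26602/v(-120) + l(183, -161)/5934 = 26602/(-3 - 120) - 127/5934 = 26602/(-123) - 127*1/5934 = 26602*(-1/123) - 127/5934 = -26602/123 - 127/5934 = -17541321/81098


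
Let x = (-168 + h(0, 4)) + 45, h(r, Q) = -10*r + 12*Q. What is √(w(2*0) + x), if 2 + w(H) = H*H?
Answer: I*√77 ≈ 8.775*I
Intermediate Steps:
x = -75 (x = (-168 + (-10*0 + 12*4)) + 45 = (-168 + (0 + 48)) + 45 = (-168 + 48) + 45 = -120 + 45 = -75)
w(H) = -2 + H² (w(H) = -2 + H*H = -2 + H²)
√(w(2*0) + x) = √((-2 + (2*0)²) - 75) = √((-2 + 0²) - 75) = √((-2 + 0) - 75) = √(-2 - 75) = √(-77) = I*√77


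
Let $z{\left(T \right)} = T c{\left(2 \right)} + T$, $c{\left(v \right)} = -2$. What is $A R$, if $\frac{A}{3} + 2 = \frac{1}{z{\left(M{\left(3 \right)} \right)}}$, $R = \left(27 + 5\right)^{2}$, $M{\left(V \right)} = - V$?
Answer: $-5120$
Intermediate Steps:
$R = 1024$ ($R = 32^{2} = 1024$)
$z{\left(T \right)} = - T$ ($z{\left(T \right)} = T \left(-2\right) + T = - 2 T + T = - T$)
$A = -5$ ($A = -6 + \frac{3}{\left(-1\right) \left(\left(-1\right) 3\right)} = -6 + \frac{3}{\left(-1\right) \left(-3\right)} = -6 + \frac{3}{3} = -6 + 3 \cdot \frac{1}{3} = -6 + 1 = -5$)
$A R = \left(-5\right) 1024 = -5120$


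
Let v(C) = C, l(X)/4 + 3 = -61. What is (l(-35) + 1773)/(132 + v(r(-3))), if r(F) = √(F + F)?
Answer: 33374/2905 - 1517*I*√6/17430 ≈ 11.488 - 0.21319*I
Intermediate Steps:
r(F) = √2*√F (r(F) = √(2*F) = √2*√F)
l(X) = -256 (l(X) = -12 + 4*(-61) = -12 - 244 = -256)
(l(-35) + 1773)/(132 + v(r(-3))) = (-256 + 1773)/(132 + √2*√(-3)) = 1517/(132 + √2*(I*√3)) = 1517/(132 + I*√6)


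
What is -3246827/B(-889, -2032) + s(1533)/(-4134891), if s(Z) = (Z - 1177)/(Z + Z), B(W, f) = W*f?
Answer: -2940135433183075/1635812961399792 ≈ -1.7974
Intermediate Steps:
s(Z) = (-1177 + Z)/(2*Z) (s(Z) = (-1177 + Z)/((2*Z)) = (-1177 + Z)*(1/(2*Z)) = (-1177 + Z)/(2*Z))
-3246827/B(-889, -2032) + s(1533)/(-4134891) = -3246827/((-889*(-2032))) + ((½)*(-1177 + 1533)/1533)/(-4134891) = -3246827/1806448 + ((½)*(1/1533)*356)*(-1/4134891) = -3246827*1/1806448 + (178/1533)*(-1/4134891) = -3246827/1806448 - 178/6338787903 = -2940135433183075/1635812961399792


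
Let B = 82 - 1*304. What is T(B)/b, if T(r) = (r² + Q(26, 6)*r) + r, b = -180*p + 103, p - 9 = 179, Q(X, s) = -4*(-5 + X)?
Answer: -67710/33737 ≈ -2.0070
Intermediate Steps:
Q(X, s) = 20 - 4*X
B = -222 (B = 82 - 304 = -222)
p = 188 (p = 9 + 179 = 188)
b = -33737 (b = -180*188 + 103 = -33840 + 103 = -33737)
T(r) = r² - 83*r (T(r) = (r² + (20 - 4*26)*r) + r = (r² + (20 - 104)*r) + r = (r² - 84*r) + r = r² - 83*r)
T(B)/b = -222*(-83 - 222)/(-33737) = -222*(-305)*(-1/33737) = 67710*(-1/33737) = -67710/33737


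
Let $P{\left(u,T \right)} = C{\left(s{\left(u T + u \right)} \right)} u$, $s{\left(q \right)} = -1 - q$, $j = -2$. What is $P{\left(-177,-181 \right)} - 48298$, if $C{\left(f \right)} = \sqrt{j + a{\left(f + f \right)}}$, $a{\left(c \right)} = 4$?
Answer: $-48298 - 177 \sqrt{2} \approx -48548.0$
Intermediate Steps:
$C{\left(f \right)} = \sqrt{2}$ ($C{\left(f \right)} = \sqrt{-2 + 4} = \sqrt{2}$)
$P{\left(u,T \right)} = u \sqrt{2}$ ($P{\left(u,T \right)} = \sqrt{2} u = u \sqrt{2}$)
$P{\left(-177,-181 \right)} - 48298 = - 177 \sqrt{2} - 48298 = -48298 - 177 \sqrt{2}$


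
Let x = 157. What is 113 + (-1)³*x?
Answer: -44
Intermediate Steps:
113 + (-1)³*x = 113 + (-1)³*157 = 113 - 1*157 = 113 - 157 = -44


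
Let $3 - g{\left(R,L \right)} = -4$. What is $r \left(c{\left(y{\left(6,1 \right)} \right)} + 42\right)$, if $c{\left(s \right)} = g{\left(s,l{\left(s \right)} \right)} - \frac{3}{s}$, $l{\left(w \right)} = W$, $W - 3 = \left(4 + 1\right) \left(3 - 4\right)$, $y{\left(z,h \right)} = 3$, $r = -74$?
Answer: $-3552$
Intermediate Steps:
$W = -2$ ($W = 3 + \left(4 + 1\right) \left(3 - 4\right) = 3 + 5 \left(-1\right) = 3 - 5 = -2$)
$l{\left(w \right)} = -2$
$g{\left(R,L \right)} = 7$ ($g{\left(R,L \right)} = 3 - -4 = 3 + 4 = 7$)
$c{\left(s \right)} = 7 - \frac{3}{s}$
$r \left(c{\left(y{\left(6,1 \right)} \right)} + 42\right) = - 74 \left(\left(7 - \frac{3}{3}\right) + 42\right) = - 74 \left(\left(7 - 1\right) + 42\right) = - 74 \left(6 + 42\right) = \left(-74\right) 48 = -3552$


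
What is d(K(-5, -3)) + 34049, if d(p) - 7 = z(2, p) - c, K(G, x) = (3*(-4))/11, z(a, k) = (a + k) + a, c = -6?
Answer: 374714/11 ≈ 34065.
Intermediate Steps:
z(a, k) = k + 2*a
K(G, x) = -12/11 (K(G, x) = -12*1/11 = -12/11)
d(p) = 17 + p (d(p) = 7 + ((p + 2*2) - 1*(-6)) = 7 + ((p + 4) + 6) = 7 + ((4 + p) + 6) = 7 + (10 + p) = 17 + p)
d(K(-5, -3)) + 34049 = (17 - 12/11) + 34049 = 175/11 + 34049 = 374714/11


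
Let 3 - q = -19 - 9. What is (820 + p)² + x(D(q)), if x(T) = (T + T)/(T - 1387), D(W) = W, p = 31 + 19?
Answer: 513178169/678 ≈ 7.5690e+5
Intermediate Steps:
p = 50
q = 31 (q = 3 - (-19 - 9) = 3 - 1*(-28) = 3 + 28 = 31)
x(T) = 2*T/(-1387 + T) (x(T) = (2*T)/(-1387 + T) = 2*T/(-1387 + T))
(820 + p)² + x(D(q)) = (820 + 50)² + 2*31/(-1387 + 31) = 870² + 2*31/(-1356) = 756900 + 2*31*(-1/1356) = 756900 - 31/678 = 513178169/678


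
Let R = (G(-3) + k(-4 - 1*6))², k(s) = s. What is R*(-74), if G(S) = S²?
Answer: -74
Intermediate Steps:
R = 1 (R = ((-3)² + (-4 - 1*6))² = (9 + (-4 - 6))² = (9 - 10)² = (-1)² = 1)
R*(-74) = 1*(-74) = -74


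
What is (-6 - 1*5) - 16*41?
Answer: -667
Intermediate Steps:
(-6 - 1*5) - 16*41 = (-6 - 5) - 656 = -11 - 656 = -667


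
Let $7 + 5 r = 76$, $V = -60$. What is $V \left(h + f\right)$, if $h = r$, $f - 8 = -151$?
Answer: $7752$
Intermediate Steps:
$f = -143$ ($f = 8 - 151 = -143$)
$r = \frac{69}{5}$ ($r = - \frac{7}{5} + \frac{1}{5} \cdot 76 = - \frac{7}{5} + \frac{76}{5} = \frac{69}{5} \approx 13.8$)
$h = \frac{69}{5} \approx 13.8$
$V \left(h + f\right) = - 60 \left(\frac{69}{5} - 143\right) = \left(-60\right) \left(- \frac{646}{5}\right) = 7752$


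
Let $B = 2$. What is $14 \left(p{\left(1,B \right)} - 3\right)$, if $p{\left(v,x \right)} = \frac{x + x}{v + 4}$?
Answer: $- \frac{154}{5} \approx -30.8$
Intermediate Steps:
$p{\left(v,x \right)} = \frac{2 x}{4 + v}$
$14 \left(p{\left(1,B \right)} - 3\right) = 14 \left(2 \cdot 2 \frac{1}{4 + 1} - 3\right) = 14 \left(2 \cdot 2 \cdot \frac{1}{5} - 3\right) = 14 \left(\frac{4}{5} - 3\right) = 14 \left(- \frac{11}{5}\right) = - \frac{154}{5}$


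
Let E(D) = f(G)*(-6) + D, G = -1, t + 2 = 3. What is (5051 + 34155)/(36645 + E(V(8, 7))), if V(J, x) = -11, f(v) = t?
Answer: 19603/18314 ≈ 1.0704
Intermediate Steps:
t = 1 (t = -2 + 3 = 1)
f(v) = 1
E(D) = -6 + D (E(D) = 1*(-6) + D = -6 + D)
(5051 + 34155)/(36645 + E(V(8, 7))) = (5051 + 34155)/(36645 + (-6 - 11)) = 39206/(36645 - 17) = 39206/36628 = 39206*(1/36628) = 19603/18314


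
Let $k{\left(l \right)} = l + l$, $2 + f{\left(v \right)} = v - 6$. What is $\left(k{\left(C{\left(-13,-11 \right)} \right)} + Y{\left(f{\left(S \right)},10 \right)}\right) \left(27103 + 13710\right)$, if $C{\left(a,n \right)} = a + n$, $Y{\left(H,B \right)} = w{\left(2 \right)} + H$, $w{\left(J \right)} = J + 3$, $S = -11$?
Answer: $-2530406$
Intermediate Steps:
$f{\left(v \right)} = -8 + v$ ($f{\left(v \right)} = -2 + \left(v - 6\right) = -2 + \left(-6 + v\right) = -8 + v$)
$w{\left(J \right)} = 3 + J$
$Y{\left(H,B \right)} = 5 + H$ ($Y{\left(H,B \right)} = \left(3 + 2\right) + H = 5 + H$)
$k{\left(l \right)} = 2 l$
$\left(k{\left(C{\left(-13,-11 \right)} \right)} + Y{\left(f{\left(S \right)},10 \right)}\right) \left(27103 + 13710\right) = \left(2 \left(-13 - 11\right) + \left(5 - 19\right)\right) \left(27103 + 13710\right) = \left(2 \left(-24\right) + \left(5 - 19\right)\right) 40813 = \left(-48 - 14\right) 40813 = \left(-62\right) 40813 = -2530406$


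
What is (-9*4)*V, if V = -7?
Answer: 252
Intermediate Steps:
(-9*4)*V = -9*4*(-7) = -36*(-7) = 252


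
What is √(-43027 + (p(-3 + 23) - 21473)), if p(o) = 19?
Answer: I*√64481 ≈ 253.93*I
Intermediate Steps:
√(-43027 + (p(-3 + 23) - 21473)) = √(-43027 + (19 - 21473)) = √(-43027 - 21454) = √(-64481) = I*√64481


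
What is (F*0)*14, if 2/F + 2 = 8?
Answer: 0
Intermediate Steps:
F = ⅓ (F = 2/(-2 + 8) = 2/6 = 2*(⅙) = ⅓ ≈ 0.33333)
(F*0)*14 = ((⅓)*0)*14 = 0*14 = 0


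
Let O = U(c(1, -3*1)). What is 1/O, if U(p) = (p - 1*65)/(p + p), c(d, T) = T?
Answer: 3/34 ≈ 0.088235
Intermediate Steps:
U(p) = (-65 + p)/(2*p) (U(p) = (p - 65)/((2*p)) = (-65 + p)*(1/(2*p)) = (-65 + p)/(2*p))
O = 34/3 (O = (-65 - 3*1)/(2*((-3*1))) = (1/2)*(-65 - 3)/(-3) = (1/2)*(-1/3)*(-68) = 34/3 ≈ 11.333)
1/O = 1/(34/3) = 3/34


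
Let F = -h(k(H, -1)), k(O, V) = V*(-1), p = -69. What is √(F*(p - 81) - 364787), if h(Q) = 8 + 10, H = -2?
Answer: I*√362087 ≈ 601.74*I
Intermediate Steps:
k(O, V) = -V
h(Q) = 18
F = -18 (F = -1*18 = -18)
√(F*(p - 81) - 364787) = √(-18*(-69 - 81) - 364787) = √(-18*(-150) - 364787) = √(2700 - 364787) = √(-362087) = I*√362087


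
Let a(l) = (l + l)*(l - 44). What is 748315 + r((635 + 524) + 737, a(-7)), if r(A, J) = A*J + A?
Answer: 2103955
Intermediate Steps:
a(l) = 2*l*(-44 + l) (a(l) = (2*l)*(-44 + l) = 2*l*(-44 + l))
r(A, J) = A + A*J
748315 + r((635 + 524) + 737, a(-7)) = 748315 + ((635 + 524) + 737)*(1 + 2*(-7)*(-44 - 7)) = 748315 + (1159 + 737)*(1 + 2*(-7)*(-51)) = 748315 + 1896*(1 + 714) = 748315 + 1896*715 = 748315 + 1355640 = 2103955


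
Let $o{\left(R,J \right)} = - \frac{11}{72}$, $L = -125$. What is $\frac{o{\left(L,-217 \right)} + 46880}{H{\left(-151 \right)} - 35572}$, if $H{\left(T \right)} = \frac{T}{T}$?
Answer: $- \frac{3375349}{2561112} \approx -1.3179$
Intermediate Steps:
$H{\left(T \right)} = 1$
$o{\left(R,J \right)} = - \frac{11}{72}$ ($o{\left(R,J \right)} = \left(-11\right) \frac{1}{72} = - \frac{11}{72}$)
$\frac{o{\left(L,-217 \right)} + 46880}{H{\left(-151 \right)} - 35572} = \frac{- \frac{11}{72} + 46880}{1 - 35572} = \frac{3375349}{72 \left(-35571\right)} = \frac{3375349}{72} \left(- \frac{1}{35571}\right) = - \frac{3375349}{2561112}$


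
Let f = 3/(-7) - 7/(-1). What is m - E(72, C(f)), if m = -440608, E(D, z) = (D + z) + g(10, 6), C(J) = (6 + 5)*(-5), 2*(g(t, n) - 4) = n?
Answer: -440632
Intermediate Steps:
g(t, n) = 4 + n/2
f = 46/7 (f = 3*(-⅐) - 7*(-1) = -3/7 + 7 = 46/7 ≈ 6.5714)
C(J) = -55 (C(J) = 11*(-5) = -55)
E(D, z) = 7 + D + z (E(D, z) = (D + z) + (4 + (½)*6) = (D + z) + (4 + 3) = (D + z) + 7 = 7 + D + z)
m - E(72, C(f)) = -440608 - (7 + 72 - 55) = -440608 - 1*24 = -440608 - 24 = -440632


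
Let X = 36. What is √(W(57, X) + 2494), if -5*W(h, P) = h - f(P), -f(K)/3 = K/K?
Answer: √2482 ≈ 49.820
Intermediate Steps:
f(K) = -3 (f(K) = -3*K/K = -3*1 = -3)
W(h, P) = -⅗ - h/5 (W(h, P) = -(h - 1*(-3))/5 = -(h + 3)/5 = -(3 + h)/5 = -⅗ - h/5)
√(W(57, X) + 2494) = √((-⅗ - ⅕*57) + 2494) = √((-⅗ - 57/5) + 2494) = √(-12 + 2494) = √2482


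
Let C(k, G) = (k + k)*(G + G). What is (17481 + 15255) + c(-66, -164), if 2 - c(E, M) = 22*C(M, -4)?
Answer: -24990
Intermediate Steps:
C(k, G) = 4*G*k (C(k, G) = (2*k)*(2*G) = 4*G*k)
c(E, M) = 2 + 352*M (c(E, M) = 2 - 22*4*(-4)*M = 2 - 22*(-16*M) = 2 - (-352)*M = 2 + 352*M)
(17481 + 15255) + c(-66, -164) = (17481 + 15255) + (2 + 352*(-164)) = 32736 + (2 - 57728) = 32736 - 57726 = -24990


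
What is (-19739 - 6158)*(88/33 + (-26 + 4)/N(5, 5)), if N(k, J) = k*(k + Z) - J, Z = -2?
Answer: -181279/15 ≈ -12085.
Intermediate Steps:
N(k, J) = -J + k*(-2 + k) (N(k, J) = k*(k - 2) - J = k*(-2 + k) - J = -J + k*(-2 + k))
(-19739 - 6158)*(88/33 + (-26 + 4)/N(5, 5)) = (-19739 - 6158)*(88/33 + (-26 + 4)/(5² - 1*5 - 2*5)) = -25897*(88*(1/33) - 22/(25 - 5 - 10)) = -25897*(8/3 - 22/10) = -25897*(8/3 - 22*⅒) = -25897*(8/3 - 11/5) = -25897*7/15 = -181279/15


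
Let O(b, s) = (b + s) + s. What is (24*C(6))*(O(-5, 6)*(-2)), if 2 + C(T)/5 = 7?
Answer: -8400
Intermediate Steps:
O(b, s) = b + 2*s
C(T) = 25 (C(T) = -10 + 5*7 = -10 + 35 = 25)
(24*C(6))*(O(-5, 6)*(-2)) = (24*25)*((-5 + 2*6)*(-2)) = 600*((-5 + 12)*(-2)) = 600*(7*(-2)) = 600*(-14) = -8400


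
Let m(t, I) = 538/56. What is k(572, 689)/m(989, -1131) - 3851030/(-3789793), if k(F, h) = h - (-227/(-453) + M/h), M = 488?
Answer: 85884714605446/1182858821781 ≈ 72.608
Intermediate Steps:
m(t, I) = 269/28 (m(t, I) = 538*(1/56) = 269/28)
k(F, h) = -227/453 + h - 488/h (k(F, h) = h - (-227/(-453) + 488/h) = h - (-227*(-1/453) + 488/h) = h - (227/453 + 488/h) = h + (-227/453 - 488/h) = -227/453 + h - 488/h)
k(572, 689)/m(989, -1131) - 3851030/(-3789793) = (-227/453 + 689 - 488/689)/(269/28) - 3851030/(-3789793) = (-227/453 + 689 - 488*1/689)*(28/269) - 3851030*(-1/3789793) = (-227/453 + 689 - 488/689)*(28/269) + 3851030/3789793 = (214671146/312117)*(28/269) + 3851030/3789793 = 22344952/312117 + 3851030/3789793 = 85884714605446/1182858821781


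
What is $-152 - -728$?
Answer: $576$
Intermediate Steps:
$-152 - -728 = -152 + 728 = 576$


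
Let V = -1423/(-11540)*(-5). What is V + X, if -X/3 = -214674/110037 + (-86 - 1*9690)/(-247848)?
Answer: 4474235572321/874233548164 ≈ 5.1179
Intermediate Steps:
V = -1423/2308 (V = -1423*(-1/11540)*(-5) = (1423/11540)*(-5) = -1423/2308 ≈ -0.61655)
X = 2172116660/378784033 (X = -3*(-214674/110037 + (-86 - 1*9690)/(-247848)) = -3*(-214674*1/110037 + (-86 - 9690)*(-1/247848)) = -3*(-71558/36679 - 9776*(-1/247848)) = -3*(-71558/36679 + 1222/30981) = -3*(-2172116660/1136352099) = 2172116660/378784033 ≈ 5.7344)
V + X = -1423/2308 + 2172116660/378784033 = 4474235572321/874233548164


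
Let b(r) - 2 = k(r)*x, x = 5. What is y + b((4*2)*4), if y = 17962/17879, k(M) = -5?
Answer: -393255/17879 ≈ -21.995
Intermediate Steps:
b(r) = -23 (b(r) = 2 - 5*5 = 2 - 25 = -23)
y = 17962/17879 (y = 17962*(1/17879) = 17962/17879 ≈ 1.0046)
y + b((4*2)*4) = 17962/17879 - 23 = -393255/17879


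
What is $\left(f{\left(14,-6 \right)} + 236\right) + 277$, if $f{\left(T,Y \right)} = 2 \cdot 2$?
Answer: $517$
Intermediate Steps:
$f{\left(T,Y \right)} = 4$
$\left(f{\left(14,-6 \right)} + 236\right) + 277 = \left(4 + 236\right) + 277 = 240 + 277 = 517$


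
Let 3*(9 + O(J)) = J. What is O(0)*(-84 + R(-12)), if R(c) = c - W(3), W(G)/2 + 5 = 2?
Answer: 810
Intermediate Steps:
W(G) = -6 (W(G) = -10 + 2*2 = -10 + 4 = -6)
R(c) = 6 + c (R(c) = c - 1*(-6) = c + 6 = 6 + c)
O(J) = -9 + J/3
O(0)*(-84 + R(-12)) = (-9 + (⅓)*0)*(-84 + (6 - 12)) = (-9 + 0)*(-84 - 6) = -9*(-90) = 810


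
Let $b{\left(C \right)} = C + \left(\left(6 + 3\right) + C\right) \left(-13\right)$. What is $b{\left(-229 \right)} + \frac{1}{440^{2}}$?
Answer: $\frac{509361601}{193600} \approx 2631.0$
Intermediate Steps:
$b{\left(C \right)} = -117 - 12 C$ ($b{\left(C \right)} = C + \left(9 + C\right) \left(-13\right) = C - \left(117 + 13 C\right) = -117 - 12 C$)
$b{\left(-229 \right)} + \frac{1}{440^{2}} = \left(-117 - -2748\right) + \frac{1}{440^{2}} = \left(-117 + 2748\right) + \frac{1}{193600} = 2631 + \frac{1}{193600} = \frac{509361601}{193600}$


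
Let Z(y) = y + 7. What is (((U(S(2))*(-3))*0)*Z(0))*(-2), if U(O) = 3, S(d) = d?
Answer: 0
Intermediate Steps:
Z(y) = 7 + y
(((U(S(2))*(-3))*0)*Z(0))*(-2) = (((3*(-3))*0)*(7 + 0))*(-2) = (-9*0*7)*(-2) = (0*7)*(-2) = 0*(-2) = 0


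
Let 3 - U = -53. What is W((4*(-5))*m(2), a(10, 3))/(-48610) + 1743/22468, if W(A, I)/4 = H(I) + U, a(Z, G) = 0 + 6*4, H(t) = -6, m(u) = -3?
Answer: 8023363/109216948 ≈ 0.073463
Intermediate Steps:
U = 56 (U = 3 - 1*(-53) = 3 + 53 = 56)
a(Z, G) = 24 (a(Z, G) = 0 + 24 = 24)
W(A, I) = 200 (W(A, I) = 4*(-6 + 56) = 4*50 = 200)
W((4*(-5))*m(2), a(10, 3))/(-48610) + 1743/22468 = 200/(-48610) + 1743/22468 = 200*(-1/48610) + 1743*(1/22468) = -20/4861 + 1743/22468 = 8023363/109216948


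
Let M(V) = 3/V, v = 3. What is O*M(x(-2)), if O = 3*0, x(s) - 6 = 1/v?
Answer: 0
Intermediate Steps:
x(s) = 19/3 (x(s) = 6 + 1/3 = 6 + ⅓ = 19/3)
O = 0
O*M(x(-2)) = 0*(3/(19/3)) = 0*(3*(3/19)) = 0*(9/19) = 0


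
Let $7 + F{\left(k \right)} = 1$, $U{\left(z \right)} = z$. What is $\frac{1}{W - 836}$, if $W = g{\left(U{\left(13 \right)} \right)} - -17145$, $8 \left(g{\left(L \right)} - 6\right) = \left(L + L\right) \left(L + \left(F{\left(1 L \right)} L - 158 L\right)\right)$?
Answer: $\frac{4}{37713} \approx 0.00010606$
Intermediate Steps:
$F{\left(k \right)} = -6$ ($F{\left(k \right)} = -7 + 1 = -6$)
$g{\left(L \right)} = 6 - \frac{163 L^{2}}{4}$ ($g{\left(L \right)} = 6 + \frac{\left(L + L\right) \left(L - 164 L\right)}{8} = 6 + \frac{2 L \left(L - 164 L\right)}{8} = 6 + \frac{2 L \left(- 163 L\right)}{8} = 6 + \frac{\left(-326\right) L^{2}}{8} = 6 - \frac{163 L^{2}}{4}$)
$W = \frac{41057}{4}$ ($W = \left(6 - \frac{163 \cdot 13^{2}}{4}\right) - -17145 = \left(6 - \frac{27547}{4}\right) + 17145 = - \frac{27523}{4} + 17145 = \frac{41057}{4} \approx 10264.0$)
$\frac{1}{W - 836} = \frac{1}{\frac{41057}{4} - 836} = \frac{1}{\frac{37713}{4}} = \frac{4}{37713}$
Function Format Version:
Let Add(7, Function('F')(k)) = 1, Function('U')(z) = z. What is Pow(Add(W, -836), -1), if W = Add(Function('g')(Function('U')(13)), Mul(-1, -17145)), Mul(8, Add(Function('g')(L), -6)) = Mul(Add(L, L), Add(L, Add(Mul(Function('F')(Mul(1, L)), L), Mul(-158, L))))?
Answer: Rational(4, 37713) ≈ 0.00010606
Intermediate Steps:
Function('F')(k) = -6 (Function('F')(k) = Add(-7, 1) = -6)
Function('g')(L) = Add(6, Mul(Rational(-163, 4), Pow(L, 2))) (Function('g')(L) = Add(6, Mul(Rational(1, 8), Mul(Add(L, L), Add(L, Add(Mul(-6, L), Mul(-158, L)))))) = Add(6, Mul(Rational(1, 8), Mul(Mul(2, L), Add(L, Mul(-164, L))))) = Add(6, Mul(Rational(1, 8), Mul(Mul(2, L), Mul(-163, L)))) = Add(6, Mul(Rational(1, 8), Mul(-326, Pow(L, 2)))) = Add(6, Mul(Rational(-163, 4), Pow(L, 2))))
W = Rational(41057, 4) (W = Add(Add(6, Mul(Rational(-163, 4), Pow(13, 2))), Mul(-1, -17145)) = Add(Add(6, Mul(Rational(-163, 4), 169)), 17145) = Add(Add(6, Rational(-27547, 4)), 17145) = Add(Rational(-27523, 4), 17145) = Rational(41057, 4) ≈ 10264.)
Pow(Add(W, -836), -1) = Pow(Add(Rational(41057, 4), -836), -1) = Pow(Rational(37713, 4), -1) = Rational(4, 37713)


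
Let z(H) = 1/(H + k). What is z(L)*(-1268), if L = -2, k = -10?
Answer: 317/3 ≈ 105.67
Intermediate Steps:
z(H) = 1/(-10 + H) (z(H) = 1/(H - 10) = 1/(-10 + H))
z(L)*(-1268) = -1268/(-10 - 2) = -1268/(-12) = -1/12*(-1268) = 317/3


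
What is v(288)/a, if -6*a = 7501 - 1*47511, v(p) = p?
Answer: 864/20005 ≈ 0.043189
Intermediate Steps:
a = 20005/3 (a = -(7501 - 1*47511)/6 = -(7501 - 47511)/6 = -⅙*(-40010) = 20005/3 ≈ 6668.3)
v(288)/a = 288/(20005/3) = 288*(3/20005) = 864/20005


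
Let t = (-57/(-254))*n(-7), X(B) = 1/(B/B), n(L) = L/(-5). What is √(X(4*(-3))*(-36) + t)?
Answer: I*√57557670/1270 ≈ 5.9738*I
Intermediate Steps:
n(L) = -L/5 (n(L) = L*(-⅕) = -L/5)
X(B) = 1 (X(B) = 1/1 = 1)
t = 399/1270 (t = (-57/(-254))*(-⅕*(-7)) = -57*(-1/254)*(7/5) = (57/254)*(7/5) = 399/1270 ≈ 0.31417)
√(X(4*(-3))*(-36) + t) = √(1*(-36) + 399/1270) = √(-36 + 399/1270) = √(-45321/1270) = I*√57557670/1270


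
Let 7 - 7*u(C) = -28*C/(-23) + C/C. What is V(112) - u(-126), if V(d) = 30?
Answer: 1164/161 ≈ 7.2298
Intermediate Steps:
u(C) = 6/7 - 4*C/23 (u(C) = 1 - (-28*C/(-23) + C/C)/7 = 1 - (-28*C*(-1/23) + 1)/7 = 1 - (28*C/23 + 1)/7 = 1 - (1 + 28*C/23)/7 = 1 + (-1/7 - 4*C/23) = 6/7 - 4*C/23)
V(112) - u(-126) = 30 - (6/7 - 4/23*(-126)) = 30 - (6/7 + 504/23) = 30 - 1*3666/161 = 30 - 3666/161 = 1164/161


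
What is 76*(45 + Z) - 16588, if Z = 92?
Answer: -6176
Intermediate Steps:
76*(45 + Z) - 16588 = 76*(45 + 92) - 16588 = 76*137 - 16588 = 10412 - 16588 = -6176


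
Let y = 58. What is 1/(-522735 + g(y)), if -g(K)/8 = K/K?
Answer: -1/522743 ≈ -1.9130e-6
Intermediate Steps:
g(K) = -8 (g(K) = -8*K/K = -8*1 = -8)
1/(-522735 + g(y)) = 1/(-522735 - 8) = 1/(-522743) = -1/522743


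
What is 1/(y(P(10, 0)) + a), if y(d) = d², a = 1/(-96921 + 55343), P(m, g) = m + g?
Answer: 41578/4157799 ≈ 0.010000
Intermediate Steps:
P(m, g) = g + m
a = -1/41578 (a = 1/(-41578) = -1/41578 ≈ -2.4051e-5)
1/(y(P(10, 0)) + a) = 1/((0 + 10)² - 1/41578) = 1/(10² - 1/41578) = 1/(100 - 1/41578) = 1/(4157799/41578) = 41578/4157799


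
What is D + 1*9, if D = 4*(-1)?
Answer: 5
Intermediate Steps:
D = -4
D + 1*9 = -4 + 1*9 = -4 + 9 = 5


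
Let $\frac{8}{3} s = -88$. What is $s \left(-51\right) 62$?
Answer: $104346$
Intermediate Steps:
$s = -33$ ($s = \frac{3}{8} \left(-88\right) = -33$)
$s \left(-51\right) 62 = \left(-33\right) \left(-51\right) 62 = 1683 \cdot 62 = 104346$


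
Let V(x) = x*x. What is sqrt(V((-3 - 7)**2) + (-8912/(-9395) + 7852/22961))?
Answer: 2*sqrt(116351294476777734835)/215718595 ≈ 100.01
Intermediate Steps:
V(x) = x**2
sqrt(V((-3 - 7)**2) + (-8912/(-9395) + 7852/22961)) = sqrt(((-3 - 7)**2)**2 + (-8912/(-9395) + 7852/22961)) = sqrt(((-10)**2)**2 + (-8912*(-1/9395) + 7852*(1/22961))) = sqrt(100**2 + (8912/9395 + 7852/22961)) = sqrt(10000 + 278397972/215718595) = sqrt(2157464347972/215718595) = 2*sqrt(116351294476777734835)/215718595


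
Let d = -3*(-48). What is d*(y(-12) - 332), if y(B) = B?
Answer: -49536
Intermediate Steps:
d = 144
d*(y(-12) - 332) = 144*(-12 - 332) = 144*(-344) = -49536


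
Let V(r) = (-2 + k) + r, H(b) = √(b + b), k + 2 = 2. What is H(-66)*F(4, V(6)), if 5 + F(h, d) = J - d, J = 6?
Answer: -6*I*√33 ≈ -34.467*I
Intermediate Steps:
k = 0 (k = -2 + 2 = 0)
H(b) = √2*√b (H(b) = √(2*b) = √2*√b)
V(r) = -2 + r (V(r) = (-2 + 0) + r = -2 + r)
F(h, d) = 1 - d (F(h, d) = -5 + (6 - d) = 1 - d)
H(-66)*F(4, V(6)) = (√2*√(-66))*(1 - (-2 + 6)) = (√2*(I*√66))*(1 - 1*4) = (2*I*√33)*(1 - 4) = (2*I*√33)*(-3) = -6*I*√33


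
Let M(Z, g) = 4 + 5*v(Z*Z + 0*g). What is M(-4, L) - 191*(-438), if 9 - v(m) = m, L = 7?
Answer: 83627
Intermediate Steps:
v(m) = 9 - m
M(Z, g) = 49 - 5*Z² (M(Z, g) = 4 + 5*(9 - (Z*Z + 0*g)) = 4 + 5*(9 - (Z² + 0)) = 4 + 5*(9 - Z²) = 4 + (45 - 5*Z²) = 49 - 5*Z²)
M(-4, L) - 191*(-438) = (49 - 5*(-4)²) - 191*(-438) = (49 - 5*16) + 83658 = (49 - 80) + 83658 = -31 + 83658 = 83627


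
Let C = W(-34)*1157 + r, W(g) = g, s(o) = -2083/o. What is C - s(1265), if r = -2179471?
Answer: -2806791302/1265 ≈ -2.2188e+6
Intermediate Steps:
C = -2218809 (C = -34*1157 - 2179471 = -39338 - 2179471 = -2218809)
C - s(1265) = -2218809 - (-2083)/1265 = -2218809 - 1*(-2083/1265) = -2218809 + 2083/1265 = -2806791302/1265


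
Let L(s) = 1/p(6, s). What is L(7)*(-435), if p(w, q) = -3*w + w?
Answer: 145/4 ≈ 36.250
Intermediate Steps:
p(w, q) = -2*w
L(s) = -1/12 (L(s) = 1/(-2*6) = 1/(-12) = -1/12)
L(7)*(-435) = -1/12*(-435) = 145/4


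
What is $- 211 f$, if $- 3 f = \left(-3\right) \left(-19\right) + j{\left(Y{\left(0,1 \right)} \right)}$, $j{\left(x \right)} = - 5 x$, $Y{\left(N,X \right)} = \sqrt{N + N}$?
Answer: $4009$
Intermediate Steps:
$Y{\left(N,X \right)} = \sqrt{2} \sqrt{N}$ ($Y{\left(N,X \right)} = \sqrt{2 N} = \sqrt{2} \sqrt{N}$)
$f = -19$ ($f = - \frac{\left(-3\right) \left(-19\right) - 5 \sqrt{2} \sqrt{0}}{3} = - \frac{57 - 5 \sqrt{2} \cdot 0}{3} = - \frac{57 - 0}{3} = - \frac{57 + 0}{3} = \left(- \frac{1}{3}\right) 57 = -19$)
$- 211 f = \left(-211\right) \left(-19\right) = 4009$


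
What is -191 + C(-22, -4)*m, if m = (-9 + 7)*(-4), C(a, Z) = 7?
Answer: -135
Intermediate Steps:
m = 8 (m = -2*(-4) = 8)
-191 + C(-22, -4)*m = -191 + 7*8 = -191 + 56 = -135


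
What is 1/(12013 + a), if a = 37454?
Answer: 1/49467 ≈ 2.0215e-5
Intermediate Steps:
1/(12013 + a) = 1/(12013 + 37454) = 1/49467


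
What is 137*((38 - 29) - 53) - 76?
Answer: -6104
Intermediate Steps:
137*((38 - 29) - 53) - 76 = 137*(9 - 53) - 76 = 137*(-44) - 76 = -6028 - 76 = -6104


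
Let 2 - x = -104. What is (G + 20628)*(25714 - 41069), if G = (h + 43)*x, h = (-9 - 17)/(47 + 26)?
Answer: -28189046810/73 ≈ -3.8615e+8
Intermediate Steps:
h = -26/73 ≈ -0.35616
x = 106 (x = 2 - 1*(-104) = 2 + 104 = 106)
G = 329978/73 (G = (-26/73 + 43)*106 = (3113/73)*106 = 329978/73 ≈ 4520.3)
(G + 20628)*(25714 - 41069) = (329978/73 + 20628)*(25714 - 41069) = (1835822/73)*(-15355) = -28189046810/73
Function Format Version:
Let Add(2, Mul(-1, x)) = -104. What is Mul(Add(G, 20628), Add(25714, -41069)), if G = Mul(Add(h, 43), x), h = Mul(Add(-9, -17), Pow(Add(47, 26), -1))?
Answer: Rational(-28189046810, 73) ≈ -3.8615e+8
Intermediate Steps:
h = Rational(-26, 73) (h = Mul(-26, Pow(73, -1)) = Mul(-26, Rational(1, 73)) = Rational(-26, 73) ≈ -0.35616)
x = 106 (x = Add(2, Mul(-1, -104)) = Add(2, 104) = 106)
G = Rational(329978, 73) (G = Mul(Add(Rational(-26, 73), 43), 106) = Mul(Rational(3113, 73), 106) = Rational(329978, 73) ≈ 4520.3)
Mul(Add(G, 20628), Add(25714, -41069)) = Mul(Add(Rational(329978, 73), 20628), Add(25714, -41069)) = Mul(Rational(1835822, 73), -15355) = Rational(-28189046810, 73)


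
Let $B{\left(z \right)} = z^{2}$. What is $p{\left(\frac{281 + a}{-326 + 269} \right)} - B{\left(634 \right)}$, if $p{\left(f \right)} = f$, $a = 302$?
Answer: $- \frac{22912075}{57} \approx -4.0197 \cdot 10^{5}$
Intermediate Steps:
$p{\left(\frac{281 + a}{-326 + 269} \right)} - B{\left(634 \right)} = \frac{281 + 302}{-326 + 269} - 634^{2} = \frac{583}{-57} - 401956 = 583 \left(- \frac{1}{57}\right) - 401956 = - \frac{583}{57} - 401956 = - \frac{22912075}{57}$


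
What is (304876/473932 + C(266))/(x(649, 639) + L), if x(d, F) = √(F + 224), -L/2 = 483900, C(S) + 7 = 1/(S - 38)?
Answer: 13839737834450/2108535309617914249 + 171602453*√863/25302423715414970988 ≈ 6.5639e-6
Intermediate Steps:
C(S) = -7 + 1/(-38 + S) (C(S) = -7 + 1/(S - 38) = -7 + 1/(-38 + S))
L = -967800 (L = -2*483900 = -967800)
x(d, F) = √(224 + F)
(304876/473932 + C(266))/(x(649, 639) + L) = (304876/473932 + (267 - 7*266)/(-38 + 266))/(√(224 + 639) - 967800) = (304876*(1/473932) + (267 - 1862)/228)/(√863 - 967800) = (76219/118483 + (1/228)*(-1595))/(-967800 + √863) = (76219/118483 - 1595/228)/(-967800 + √863) = -171602453/(27014124*(-967800 + √863))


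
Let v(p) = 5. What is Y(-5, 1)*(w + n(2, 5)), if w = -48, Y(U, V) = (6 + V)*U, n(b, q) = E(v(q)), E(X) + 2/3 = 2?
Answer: 4900/3 ≈ 1633.3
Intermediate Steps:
E(X) = 4/3 (E(X) = -⅔ + 2 = 4/3)
n(b, q) = 4/3
Y(U, V) = U*(6 + V)
Y(-5, 1)*(w + n(2, 5)) = (-5*(6 + 1))*(-48 + 4/3) = -5*7*(-140/3) = -35*(-140/3) = 4900/3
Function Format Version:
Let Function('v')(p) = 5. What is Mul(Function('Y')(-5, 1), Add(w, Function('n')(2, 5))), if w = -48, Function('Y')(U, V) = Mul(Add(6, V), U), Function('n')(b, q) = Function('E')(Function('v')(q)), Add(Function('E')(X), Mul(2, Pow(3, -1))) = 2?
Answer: Rational(4900, 3) ≈ 1633.3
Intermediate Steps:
Function('E')(X) = Rational(4, 3) (Function('E')(X) = Add(Rational(-2, 3), 2) = Rational(4, 3))
Function('n')(b, q) = Rational(4, 3)
Function('Y')(U, V) = Mul(U, Add(6, V))
Mul(Function('Y')(-5, 1), Add(w, Function('n')(2, 5))) = Mul(Mul(-5, Add(6, 1)), Add(-48, Rational(4, 3))) = Mul(Mul(-5, 7), Rational(-140, 3)) = Mul(-35, Rational(-140, 3)) = Rational(4900, 3)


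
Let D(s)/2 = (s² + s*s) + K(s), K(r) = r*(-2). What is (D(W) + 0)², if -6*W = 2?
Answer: 256/81 ≈ 3.1605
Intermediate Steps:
W = -⅓ (W = -⅙*2 = -⅓ ≈ -0.33333)
K(r) = -2*r
D(s) = -4*s + 4*s² (D(s) = 2*((s² + s*s) - 2*s) = 2*((s² + s²) - 2*s) = 2*(2*s² - 2*s) = 2*(-2*s + 2*s²) = -4*s + 4*s²)
(D(W) + 0)² = (4*(-⅓)*(-1 - ⅓) + 0)² = (4*(-⅓)*(-4/3) + 0)² = (16/9 + 0)² = (16/9)² = 256/81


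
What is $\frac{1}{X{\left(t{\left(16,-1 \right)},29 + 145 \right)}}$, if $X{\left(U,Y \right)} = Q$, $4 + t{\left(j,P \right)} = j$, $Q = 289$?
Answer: $\frac{1}{289} \approx 0.0034602$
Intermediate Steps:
$t{\left(j,P \right)} = -4 + j$
$X{\left(U,Y \right)} = 289$
$\frac{1}{X{\left(t{\left(16,-1 \right)},29 + 145 \right)}} = \frac{1}{289}$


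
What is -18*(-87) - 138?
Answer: 1428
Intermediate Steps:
-18*(-87) - 138 = 1566 - 138 = 1428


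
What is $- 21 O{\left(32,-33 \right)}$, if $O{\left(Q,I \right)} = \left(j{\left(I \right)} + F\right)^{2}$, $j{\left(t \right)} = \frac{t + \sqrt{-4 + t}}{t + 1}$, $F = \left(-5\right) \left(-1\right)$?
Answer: $- \frac{195363}{256} + \frac{4053 i \sqrt{37}}{512} \approx -763.14 + 48.151 i$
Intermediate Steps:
$F = 5$
$j{\left(t \right)} = \frac{t + \sqrt{-4 + t}}{1 + t}$
$O{\left(Q,I \right)} = \left(5 + \frac{I + \sqrt{-4 + I}}{1 + I}\right)^{2}$ ($O{\left(Q,I \right)} = \left(\frac{I + \sqrt{-4 + I}}{1 + I} + 5\right)^{2} = \left(5 + \frac{I + \sqrt{-4 + I}}{1 + I}\right)^{2}$)
$- 21 O{\left(32,-33 \right)} = - 21 \frac{\left(5 + \sqrt{-4 - 33} + 6 \left(-33\right)\right)^{2}}{\left(1 - 33\right)^{2}} = - 21 \frac{\left(5 + \sqrt{-37} - 198\right)^{2}}{1024} = - 21 \frac{\left(5 + i \sqrt{37} - 198\right)^{2}}{1024} = - 21 \frac{\left(-193 + i \sqrt{37}\right)^{2}}{1024} = - \frac{21 \left(-193 + i \sqrt{37}\right)^{2}}{1024}$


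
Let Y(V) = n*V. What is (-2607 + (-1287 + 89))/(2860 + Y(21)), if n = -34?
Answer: -3805/2146 ≈ -1.7731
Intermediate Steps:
Y(V) = -34*V
(-2607 + (-1287 + 89))/(2860 + Y(21)) = (-2607 + (-1287 + 89))/(2860 - 34*21) = (-2607 - 1198)/(2860 - 714) = -3805/2146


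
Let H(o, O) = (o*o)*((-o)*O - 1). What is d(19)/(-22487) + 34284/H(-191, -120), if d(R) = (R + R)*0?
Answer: -34284/836181001 ≈ -4.1001e-5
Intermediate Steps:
d(R) = 0 (d(R) = (2*R)*0 = 0)
H(o, O) = o²*(-1 - O*o) (H(o, O) = o²*(-O*o - 1) = o²*(-1 - O*o))
d(19)/(-22487) + 34284/H(-191, -120) = 0/(-22487) + 34284/(((-191)²*(-1 - 1*(-120)*(-191)))) = 0*(-1/22487) + 34284/((36481*(-1 - 22920))) = 0 + 34284/((36481*(-22921))) = 0 + 34284/(-836181001) = 0 + 34284*(-1/836181001) = 0 - 34284/836181001 = -34284/836181001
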